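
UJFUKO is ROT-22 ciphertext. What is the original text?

YNJYOS

U(20): 20−22=-2≡24 → Y
J(9): 9−22=-13≡13 → N
F(5): 5−22=-17≡9 → J
U(20): 20−22=-2≡24 → Y
K(10): 10−22=-12≡14 → O
O(14): 14−22=-8≡18 → S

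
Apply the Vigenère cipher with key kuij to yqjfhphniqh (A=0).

ikrorjpwskp

Repeat the key across the message: kuijkuijkui
y(24)+k(10): 34≡8 → i
q(16)+u(20): 36≡10 → k
j(9)+i(8): 17 → r
f(5)+j(9): 14 → o
h(7)+k(10): 17 → r
p(15)+u(20): 35≡9 → j
h(7)+i(8): 15 → p
n(13)+j(9): 22 → w
i(8)+k(10): 18 → s
q(16)+u(20): 36≡10 → k
h(7)+i(8): 15 → p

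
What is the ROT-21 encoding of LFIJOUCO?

GADEJPXJ

L(11): 11+21=32≡6 → G
F(5): 5+21=26≡0 → A
I(8): 8+21=29≡3 → D
J(9): 9+21=30≡4 → E
O(14): 14+21=35≡9 → J
U(20): 20+21=41≡15 → P
C(2): 2+21=23 → X
O(14): 14+21=35≡9 → J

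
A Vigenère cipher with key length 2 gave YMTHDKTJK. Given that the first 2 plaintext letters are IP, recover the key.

Subtract each crib letter from the matching ciphertext letter (mod 26):
Y(24)−I(8)=16 → Q
M(12)−P(15)=-3≡23 → X

QX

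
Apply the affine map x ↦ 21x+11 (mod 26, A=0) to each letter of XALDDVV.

X(23): 21·23+11=494≡0 → A
A(0): 21·0+11=11 → L
L(11): 21·11+11=242≡8 → I
D(3): 21·3+11=74≡22 → W
D(3): 21·3+11=74≡22 → W
V(21): 21·21+11=452≡10 → K
V(21): 21·21+11=452≡10 → K

ALIWWKK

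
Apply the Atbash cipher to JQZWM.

QJADN

J(9) → Q(16)
Q(16) → J(9)
Z(25) → A(0)
W(22) → D(3)
M(12) → N(13)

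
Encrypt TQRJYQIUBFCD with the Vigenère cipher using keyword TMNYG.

MCEHEJUHZLVP

Repeat the key across the message: TMNYGTMNYGTM
T(19)+T(19): 38≡12 → M
Q(16)+M(12): 28≡2 → C
R(17)+N(13): 30≡4 → E
J(9)+Y(24): 33≡7 → H
Y(24)+G(6): 30≡4 → E
Q(16)+T(19): 35≡9 → J
I(8)+M(12): 20 → U
U(20)+N(13): 33≡7 → H
B(1)+Y(24): 25 → Z
F(5)+G(6): 11 → L
C(2)+T(19): 21 → V
D(3)+M(12): 15 → P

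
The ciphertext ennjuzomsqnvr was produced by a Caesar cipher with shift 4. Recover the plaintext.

ajjfqvkiomjrn

e(4): 4−4=0 → a
n(13): 13−4=9 → j
n(13): 13−4=9 → j
j(9): 9−4=5 → f
u(20): 20−4=16 → q
z(25): 25−4=21 → v
o(14): 14−4=10 → k
m(12): 12−4=8 → i
s(18): 18−4=14 → o
q(16): 16−4=12 → m
n(13): 13−4=9 → j
v(21): 21−4=17 → r
r(17): 17−4=13 → n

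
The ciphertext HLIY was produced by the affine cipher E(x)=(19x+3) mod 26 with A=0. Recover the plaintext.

SKDX

The inverse of 19 mod 26 is 11, since 19·11=209≡1. Apply D(y)=11·(y−3) mod 26:
H(7): 11·(7−3)=44≡18 → S
L(11): 11·(11−3)=88≡10 → K
I(8): 11·(8−3)=55≡3 → D
Y(24): 11·(24−3)=231≡23 → X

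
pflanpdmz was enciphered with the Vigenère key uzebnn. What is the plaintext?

vghzacjnv

Repeat the key across the ciphertext: uzebnnuze
p(15)−u(20): -5≡21 → v
f(5)−z(25): -20≡6 → g
l(11)−e(4): 7 → h
a(0)−b(1): -1≡25 → z
n(13)−n(13): 0 → a
p(15)−n(13): 2 → c
d(3)−u(20): -17≡9 → j
m(12)−z(25): -13≡13 → n
z(25)−e(4): 21 → v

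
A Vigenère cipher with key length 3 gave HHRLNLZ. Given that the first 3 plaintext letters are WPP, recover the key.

Subtract each crib letter from the matching ciphertext letter (mod 26):
H(7)−W(22)=-15≡11 → L
H(7)−P(15)=-8≡18 → S
R(17)−P(15)=2 → C

LSC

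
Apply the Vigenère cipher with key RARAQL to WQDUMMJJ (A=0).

Repeat the key across the message: RARAQLRA
W(22)+R(17): 39≡13 → N
Q(16)+A(0): 16 → Q
D(3)+R(17): 20 → U
U(20)+A(0): 20 → U
M(12)+Q(16): 28≡2 → C
M(12)+L(11): 23 → X
J(9)+R(17): 26≡0 → A
J(9)+A(0): 9 → J

NQUUCXAJ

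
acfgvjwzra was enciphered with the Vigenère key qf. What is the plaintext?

kxpbfegubv

Repeat the key across the ciphertext: qfqfqfqfqf
a(0)−q(16): -16≡10 → k
c(2)−f(5): -3≡23 → x
f(5)−q(16): -11≡15 → p
g(6)−f(5): 1 → b
v(21)−q(16): 5 → f
j(9)−f(5): 4 → e
w(22)−q(16): 6 → g
z(25)−f(5): 20 → u
r(17)−q(16): 1 → b
a(0)−f(5): -5≡21 → v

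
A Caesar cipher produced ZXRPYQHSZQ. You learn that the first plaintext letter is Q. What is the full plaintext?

From the crib: Z(25)−Q(16)=9, so the shift is 9.
Subtract 9 from each ciphertext letter:
Z(25): 25−9=16 → Q
X(23): 23−9=14 → O
R(17): 17−9=8 → I
P(15): 15−9=6 → G
Y(24): 24−9=15 → P
Q(16): 16−9=7 → H
H(7): 7−9=-2≡24 → Y
S(18): 18−9=9 → J
Z(25): 25−9=16 → Q
Q(16): 16−9=7 → H

QOIGPHYJQH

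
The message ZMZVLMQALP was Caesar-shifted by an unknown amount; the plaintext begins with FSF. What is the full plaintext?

FSFBRSWGRV

From the crib: Z(25)−F(5)=20, so the shift is 20.
Subtract 20 from each ciphertext letter:
Z(25): 25−20=5 → F
M(12): 12−20=-8≡18 → S
Z(25): 25−20=5 → F
V(21): 21−20=1 → B
L(11): 11−20=-9≡17 → R
M(12): 12−20=-8≡18 → S
Q(16): 16−20=-4≡22 → W
A(0): 0−20=-20≡6 → G
L(11): 11−20=-9≡17 → R
P(15): 15−20=-5≡21 → V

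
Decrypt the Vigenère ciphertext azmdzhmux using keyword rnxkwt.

Repeat the key across the ciphertext: rnxkwtrnx
a(0)−r(17): -17≡9 → j
z(25)−n(13): 12 → m
m(12)−x(23): -11≡15 → p
d(3)−k(10): -7≡19 → t
z(25)−w(22): 3 → d
h(7)−t(19): -12≡14 → o
m(12)−r(17): -5≡21 → v
u(20)−n(13): 7 → h
x(23)−x(23): 0 → a

jmptdovha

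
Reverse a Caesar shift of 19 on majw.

thqd

m(12): 12−19=-7≡19 → t
a(0): 0−19=-19≡7 → h
j(9): 9−19=-10≡16 → q
w(22): 22−19=3 → d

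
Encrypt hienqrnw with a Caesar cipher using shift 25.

h(7): 7+25=32≡6 → g
i(8): 8+25=33≡7 → h
e(4): 4+25=29≡3 → d
n(13): 13+25=38≡12 → m
q(16): 16+25=41≡15 → p
r(17): 17+25=42≡16 → q
n(13): 13+25=38≡12 → m
w(22): 22+25=47≡21 → v

ghdmpqmv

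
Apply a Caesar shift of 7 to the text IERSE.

I(8): 8+7=15 → P
E(4): 4+7=11 → L
R(17): 17+7=24 → Y
S(18): 18+7=25 → Z
E(4): 4+7=11 → L

PLYZL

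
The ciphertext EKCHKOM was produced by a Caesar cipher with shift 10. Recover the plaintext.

UASXAEC

E(4): 4−10=-6≡20 → U
K(10): 10−10=0 → A
C(2): 2−10=-8≡18 → S
H(7): 7−10=-3≡23 → X
K(10): 10−10=0 → A
O(14): 14−10=4 → E
M(12): 12−10=2 → C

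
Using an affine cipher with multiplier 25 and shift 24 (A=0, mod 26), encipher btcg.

xfws

b(1): 25·1+24=49≡23 → x
t(19): 25·19+24=499≡5 → f
c(2): 25·2+24=74≡22 → w
g(6): 25·6+24=174≡18 → s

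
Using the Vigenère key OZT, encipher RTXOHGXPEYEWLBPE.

Repeat the key across the message: OZTOZTOZTOZTOZTO
R(17)+O(14): 31≡5 → F
T(19)+Z(25): 44≡18 → S
X(23)+T(19): 42≡16 → Q
O(14)+O(14): 28≡2 → C
H(7)+Z(25): 32≡6 → G
G(6)+T(19): 25 → Z
X(23)+O(14): 37≡11 → L
P(15)+Z(25): 40≡14 → O
E(4)+T(19): 23 → X
Y(24)+O(14): 38≡12 → M
E(4)+Z(25): 29≡3 → D
W(22)+T(19): 41≡15 → P
L(11)+O(14): 25 → Z
B(1)+Z(25): 26≡0 → A
P(15)+T(19): 34≡8 → I
E(4)+O(14): 18 → S

FSQCGZLOXMDPZAIS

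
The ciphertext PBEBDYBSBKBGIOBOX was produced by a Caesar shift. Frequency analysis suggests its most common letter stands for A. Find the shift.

1

The most frequent ciphertext letter is B (appears 6 times).
B is position 1; A is position 0.
Shift = 1.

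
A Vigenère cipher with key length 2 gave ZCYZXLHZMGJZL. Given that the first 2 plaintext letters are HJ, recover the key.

ST

Subtract each crib letter from the matching ciphertext letter (mod 26):
Z(25)−H(7)=18 → S
C(2)−J(9)=-7≡19 → T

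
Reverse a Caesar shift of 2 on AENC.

A(0): 0−2=-2≡24 → Y
E(4): 4−2=2 → C
N(13): 13−2=11 → L
C(2): 2−2=0 → A

YCLA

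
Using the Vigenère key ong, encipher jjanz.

Repeat the key across the message: ongon
j(9)+o(14): 23 → x
j(9)+n(13): 22 → w
a(0)+g(6): 6 → g
n(13)+o(14): 27≡1 → b
z(25)+n(13): 38≡12 → m

xwgbm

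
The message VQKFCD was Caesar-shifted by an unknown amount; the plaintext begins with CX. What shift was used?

19

From the crib: V(21)−C(2)=19, so the shift is 19.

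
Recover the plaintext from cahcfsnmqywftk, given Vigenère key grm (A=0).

wjvwoghvesftnt

Repeat the key across the ciphertext: grmgrmgrmgrmgr
c(2)−g(6): -4≡22 → w
a(0)−r(17): -17≡9 → j
h(7)−m(12): -5≡21 → v
c(2)−g(6): -4≡22 → w
f(5)−r(17): -12≡14 → o
s(18)−m(12): 6 → g
n(13)−g(6): 7 → h
m(12)−r(17): -5≡21 → v
q(16)−m(12): 4 → e
y(24)−g(6): 18 → s
w(22)−r(17): 5 → f
f(5)−m(12): -7≡19 → t
t(19)−g(6): 13 → n
k(10)−r(17): -7≡19 → t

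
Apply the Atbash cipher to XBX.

X(23) → C(2)
B(1) → Y(24)
X(23) → C(2)

CYC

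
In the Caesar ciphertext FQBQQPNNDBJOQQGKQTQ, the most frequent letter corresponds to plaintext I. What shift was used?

8

The most frequent ciphertext letter is Q (appears 7 times).
Q is position 16; I is position 8.
Shift = 8.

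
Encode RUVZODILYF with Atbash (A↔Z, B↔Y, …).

IFEALWROBU

R(17) → I(8)
U(20) → F(5)
V(21) → E(4)
Z(25) → A(0)
O(14) → L(11)
D(3) → W(22)
I(8) → R(17)
L(11) → O(14)
Y(24) → B(1)
F(5) → U(20)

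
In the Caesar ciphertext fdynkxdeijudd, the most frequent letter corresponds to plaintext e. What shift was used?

25

The most frequent ciphertext letter is d (appears 4 times).
d is position 3; e is position 4.
Shift = -1≡25.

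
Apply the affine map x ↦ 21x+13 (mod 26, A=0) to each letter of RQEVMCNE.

R(17): 21·17+13=370≡6 → G
Q(16): 21·16+13=349≡11 → L
E(4): 21·4+13=97≡19 → T
V(21): 21·21+13=454≡12 → M
M(12): 21·12+13=265≡5 → F
C(2): 21·2+13=55≡3 → D
N(13): 21·13+13=286≡0 → A
E(4): 21·4+13=97≡19 → T

GLTMFDAT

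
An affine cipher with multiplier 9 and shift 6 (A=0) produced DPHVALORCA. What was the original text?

The inverse of 9 mod 26 is 3, since 9·3=27≡1. Apply D(y)=3·(y−6) mod 26:
D(3): 3·(3−6)=-9≡17 → R
P(15): 3·(15−6)=27≡1 → B
H(7): 3·(7−6)=3 → D
V(21): 3·(21−6)=45≡19 → T
A(0): 3·(0−6)=-18≡8 → I
L(11): 3·(11−6)=15 → P
O(14): 3·(14−6)=24 → Y
R(17): 3·(17−6)=33≡7 → H
C(2): 3·(2−6)=-12≡14 → O
A(0): 3·(0−6)=-18≡8 → I

RBDTIPYHOI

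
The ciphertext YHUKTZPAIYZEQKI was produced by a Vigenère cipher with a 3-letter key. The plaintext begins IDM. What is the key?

Subtract each crib letter from the matching ciphertext letter (mod 26):
Y(24)−I(8)=16 → Q
H(7)−D(3)=4 → E
U(20)−M(12)=8 → I

QEI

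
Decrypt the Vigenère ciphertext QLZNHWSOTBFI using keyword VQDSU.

Repeat the key across the ciphertext: VQDSUVQDSUVQ
Q(16)−V(21): -5≡21 → V
L(11)−Q(16): -5≡21 → V
Z(25)−D(3): 22 → W
N(13)−S(18): -5≡21 → V
H(7)−U(20): -13≡13 → N
W(22)−V(21): 1 → B
S(18)−Q(16): 2 → C
O(14)−D(3): 11 → L
T(19)−S(18): 1 → B
B(1)−U(20): -19≡7 → H
F(5)−V(21): -16≡10 → K
I(8)−Q(16): -8≡18 → S

VVWVNBCLBHKS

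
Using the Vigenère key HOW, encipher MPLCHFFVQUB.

Repeat the key across the message: HOWHOWHOWHO
M(12)+H(7): 19 → T
P(15)+O(14): 29≡3 → D
L(11)+W(22): 33≡7 → H
C(2)+H(7): 9 → J
H(7)+O(14): 21 → V
F(5)+W(22): 27≡1 → B
F(5)+H(7): 12 → M
V(21)+O(14): 35≡9 → J
Q(16)+W(22): 38≡12 → M
U(20)+H(7): 27≡1 → B
B(1)+O(14): 15 → P

TDHJVBMJMBP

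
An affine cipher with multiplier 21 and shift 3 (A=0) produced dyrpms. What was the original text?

The inverse of 21 mod 26 is 5, since 21·5=105≡1. Apply D(y)=5·(y−3) mod 26:
d(3): 5·(3−3)=0 → a
y(24): 5·(24−3)=105≡1 → b
r(17): 5·(17−3)=70≡18 → s
p(15): 5·(15−3)=60≡8 → i
m(12): 5·(12−3)=45≡19 → t
s(18): 5·(18−3)=75≡23 → x

absitx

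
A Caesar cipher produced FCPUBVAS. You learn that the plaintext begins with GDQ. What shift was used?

From the crib: F(5)−G(6)=-1≡25, so the shift is 25.

25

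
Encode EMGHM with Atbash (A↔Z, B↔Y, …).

E(4) → V(21)
M(12) → N(13)
G(6) → T(19)
H(7) → S(18)
M(12) → N(13)

VNTSN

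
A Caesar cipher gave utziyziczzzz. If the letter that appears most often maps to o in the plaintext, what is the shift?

11

The most frequent ciphertext letter is z (appears 6 times).
z is position 25; o is position 14.
Shift = 11.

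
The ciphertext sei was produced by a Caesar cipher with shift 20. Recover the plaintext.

yko

s(18): 18−20=-2≡24 → y
e(4): 4−20=-16≡10 → k
i(8): 8−20=-12≡14 → o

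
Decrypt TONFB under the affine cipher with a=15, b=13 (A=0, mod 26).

QHAWU

The inverse of 15 mod 26 is 7, since 15·7=105≡1. Apply D(y)=7·(y−13) mod 26:
T(19): 7·(19−13)=42≡16 → Q
O(14): 7·(14−13)=7 → H
N(13): 7·(13−13)=0 → A
F(5): 7·(5−13)=-56≡22 → W
B(1): 7·(1−13)=-84≡20 → U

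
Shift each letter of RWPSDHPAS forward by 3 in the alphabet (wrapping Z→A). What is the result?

R(17): 17+3=20 → U
W(22): 22+3=25 → Z
P(15): 15+3=18 → S
S(18): 18+3=21 → V
D(3): 3+3=6 → G
H(7): 7+3=10 → K
P(15): 15+3=18 → S
A(0): 0+3=3 → D
S(18): 18+3=21 → V

UZSVGKSDV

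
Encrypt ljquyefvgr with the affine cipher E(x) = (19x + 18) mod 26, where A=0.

l(11): 19·11+18=227≡19 → t
j(9): 19·9+18=189≡7 → h
q(16): 19·16+18=322≡10 → k
u(20): 19·20+18=398≡8 → i
y(24): 19·24+18=474≡6 → g
e(4): 19·4+18=94≡16 → q
f(5): 19·5+18=113≡9 → j
v(21): 19·21+18=417≡1 → b
g(6): 19·6+18=132≡2 → c
r(17): 19·17+18=341≡3 → d

thkigqjbcd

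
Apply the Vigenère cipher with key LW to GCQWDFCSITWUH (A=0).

RYBSOBNOTPHQS

Repeat the key across the message: LWLWLWLWLWLWL
G(6)+L(11): 17 → R
C(2)+W(22): 24 → Y
Q(16)+L(11): 27≡1 → B
W(22)+W(22): 44≡18 → S
D(3)+L(11): 14 → O
F(5)+W(22): 27≡1 → B
C(2)+L(11): 13 → N
S(18)+W(22): 40≡14 → O
I(8)+L(11): 19 → T
T(19)+W(22): 41≡15 → P
W(22)+L(11): 33≡7 → H
U(20)+W(22): 42≡16 → Q
H(7)+L(11): 18 → S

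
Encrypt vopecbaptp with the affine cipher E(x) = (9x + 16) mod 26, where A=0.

xmvaizqvfv

v(21): 9·21+16=205≡23 → x
o(14): 9·14+16=142≡12 → m
p(15): 9·15+16=151≡21 → v
e(4): 9·4+16=52≡0 → a
c(2): 9·2+16=34≡8 → i
b(1): 9·1+16=25 → z
a(0): 9·0+16=16 → q
p(15): 9·15+16=151≡21 → v
t(19): 9·19+16=187≡5 → f
p(15): 9·15+16=151≡21 → v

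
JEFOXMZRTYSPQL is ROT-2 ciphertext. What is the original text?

HCDMVKXPRWQNOJ

J(9): 9−2=7 → H
E(4): 4−2=2 → C
F(5): 5−2=3 → D
O(14): 14−2=12 → M
X(23): 23−2=21 → V
M(12): 12−2=10 → K
Z(25): 25−2=23 → X
R(17): 17−2=15 → P
T(19): 19−2=17 → R
Y(24): 24−2=22 → W
S(18): 18−2=16 → Q
P(15): 15−2=13 → N
Q(16): 16−2=14 → O
L(11): 11−2=9 → J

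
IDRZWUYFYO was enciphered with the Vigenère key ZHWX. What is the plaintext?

JWVCXNCIZH

Repeat the key across the ciphertext: ZHWXZHWXZH
I(8)−Z(25): -17≡9 → J
D(3)−H(7): -4≡22 → W
R(17)−W(22): -5≡21 → V
Z(25)−X(23): 2 → C
W(22)−Z(25): -3≡23 → X
U(20)−H(7): 13 → N
Y(24)−W(22): 2 → C
F(5)−X(23): -18≡8 → I
Y(24)−Z(25): -1≡25 → Z
O(14)−H(7): 7 → H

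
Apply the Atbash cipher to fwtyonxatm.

f(5) → u(20)
w(22) → d(3)
t(19) → g(6)
y(24) → b(1)
o(14) → l(11)
n(13) → m(12)
x(23) → c(2)
a(0) → z(25)
t(19) → g(6)
m(12) → n(13)

udgblmczgn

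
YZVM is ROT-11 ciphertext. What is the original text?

Y(24): 24−11=13 → N
Z(25): 25−11=14 → O
V(21): 21−11=10 → K
M(12): 12−11=1 → B

NOKB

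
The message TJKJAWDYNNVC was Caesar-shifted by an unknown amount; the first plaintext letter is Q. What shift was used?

3

From the crib: T(19)−Q(16)=3, so the shift is 3.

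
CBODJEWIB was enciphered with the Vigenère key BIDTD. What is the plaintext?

BTLKGDOFI

Repeat the key across the ciphertext: BIDTDBIDT
C(2)−B(1): 1 → B
B(1)−I(8): -7≡19 → T
O(14)−D(3): 11 → L
D(3)−T(19): -16≡10 → K
J(9)−D(3): 6 → G
E(4)−B(1): 3 → D
W(22)−I(8): 14 → O
I(8)−D(3): 5 → F
B(1)−T(19): -18≡8 → I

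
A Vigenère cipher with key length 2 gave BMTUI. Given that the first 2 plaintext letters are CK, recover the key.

ZC

Subtract each crib letter from the matching ciphertext letter (mod 26):
B(1)−C(2)=-1≡25 → Z
M(12)−K(10)=2 → C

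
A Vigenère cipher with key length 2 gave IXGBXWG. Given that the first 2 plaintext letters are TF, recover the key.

PS

Subtract each crib letter from the matching ciphertext letter (mod 26):
I(8)−T(19)=-11≡15 → P
X(23)−F(5)=18 → S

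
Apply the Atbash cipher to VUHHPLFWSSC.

EFSSKOUDHHX

V(21) → E(4)
U(20) → F(5)
H(7) → S(18)
H(7) → S(18)
P(15) → K(10)
L(11) → O(14)
F(5) → U(20)
W(22) → D(3)
S(18) → H(7)
S(18) → H(7)
C(2) → X(23)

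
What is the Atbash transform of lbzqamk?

l(11) → o(14)
b(1) → y(24)
z(25) → a(0)
q(16) → j(9)
a(0) → z(25)
m(12) → n(13)
k(10) → p(15)

oyajznp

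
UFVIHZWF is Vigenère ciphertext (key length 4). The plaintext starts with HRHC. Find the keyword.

Subtract each crib letter from the matching ciphertext letter (mod 26):
U(20)−H(7)=13 → N
F(5)−R(17)=-12≡14 → O
V(21)−H(7)=14 → O
I(8)−C(2)=6 → G

NOOG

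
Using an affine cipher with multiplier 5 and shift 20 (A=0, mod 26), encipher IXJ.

I(8): 5·8+20=60≡8 → I
X(23): 5·23+20=135≡5 → F
J(9): 5·9+20=65≡13 → N

IFN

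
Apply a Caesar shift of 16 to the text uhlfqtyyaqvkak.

kxbvgjooqglaqa

u(20): 20+16=36≡10 → k
h(7): 7+16=23 → x
l(11): 11+16=27≡1 → b
f(5): 5+16=21 → v
q(16): 16+16=32≡6 → g
t(19): 19+16=35≡9 → j
y(24): 24+16=40≡14 → o
y(24): 24+16=40≡14 → o
a(0): 0+16=16 → q
q(16): 16+16=32≡6 → g
v(21): 21+16=37≡11 → l
k(10): 10+16=26≡0 → a
a(0): 0+16=16 → q
k(10): 10+16=26≡0 → a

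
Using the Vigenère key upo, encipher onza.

icnu

Repeat the key across the message: upou
o(14)+u(20): 34≡8 → i
n(13)+p(15): 28≡2 → c
z(25)+o(14): 39≡13 → n
a(0)+u(20): 20 → u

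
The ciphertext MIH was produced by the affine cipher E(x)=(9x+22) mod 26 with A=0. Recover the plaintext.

WKH

The inverse of 9 mod 26 is 3, since 9·3=27≡1. Apply D(y)=3·(y−22) mod 26:
M(12): 3·(12−22)=-30≡22 → W
I(8): 3·(8−22)=-42≡10 → K
H(7): 3·(7−22)=-45≡7 → H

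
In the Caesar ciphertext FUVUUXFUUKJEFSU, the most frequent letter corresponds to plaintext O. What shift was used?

6

The most frequent ciphertext letter is U (appears 6 times).
U is position 20; O is position 14.
Shift = 6.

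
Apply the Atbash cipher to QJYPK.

JQBKP

Q(16) → J(9)
J(9) → Q(16)
Y(24) → B(1)
P(15) → K(10)
K(10) → P(15)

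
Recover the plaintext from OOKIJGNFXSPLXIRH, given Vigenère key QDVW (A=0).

Repeat the key across the ciphertext: QDVWQDVWQDVWQDVW
O(14)−Q(16): -2≡24 → Y
O(14)−D(3): 11 → L
K(10)−V(21): -11≡15 → P
I(8)−W(22): -14≡12 → M
J(9)−Q(16): -7≡19 → T
G(6)−D(3): 3 → D
N(13)−V(21): -8≡18 → S
F(5)−W(22): -17≡9 → J
X(23)−Q(16): 7 → H
S(18)−D(3): 15 → P
P(15)−V(21): -6≡20 → U
L(11)−W(22): -11≡15 → P
X(23)−Q(16): 7 → H
I(8)−D(3): 5 → F
R(17)−V(21): -4≡22 → W
H(7)−W(22): -15≡11 → L

YLPMTDSJHPUPHFWL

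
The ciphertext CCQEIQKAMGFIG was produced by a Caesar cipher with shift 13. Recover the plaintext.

C(2): 2−13=-11≡15 → P
C(2): 2−13=-11≡15 → P
Q(16): 16−13=3 → D
E(4): 4−13=-9≡17 → R
I(8): 8−13=-5≡21 → V
Q(16): 16−13=3 → D
K(10): 10−13=-3≡23 → X
A(0): 0−13=-13≡13 → N
M(12): 12−13=-1≡25 → Z
G(6): 6−13=-7≡19 → T
F(5): 5−13=-8≡18 → S
I(8): 8−13=-5≡21 → V
G(6): 6−13=-7≡19 → T

PPDRVDXNZTSVT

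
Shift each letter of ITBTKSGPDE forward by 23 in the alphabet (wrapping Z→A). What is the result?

FQYQHPDMAB

I(8): 8+23=31≡5 → F
T(19): 19+23=42≡16 → Q
B(1): 1+23=24 → Y
T(19): 19+23=42≡16 → Q
K(10): 10+23=33≡7 → H
S(18): 18+23=41≡15 → P
G(6): 6+23=29≡3 → D
P(15): 15+23=38≡12 → M
D(3): 3+23=26≡0 → A
E(4): 4+23=27≡1 → B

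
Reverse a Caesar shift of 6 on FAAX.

ZUUR

F(5): 5−6=-1≡25 → Z
A(0): 0−6=-6≡20 → U
A(0): 0−6=-6≡20 → U
X(23): 23−6=17 → R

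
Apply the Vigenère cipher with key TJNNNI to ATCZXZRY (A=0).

TCPMKHKH

Repeat the key across the message: TJNNNITJ
A(0)+T(19): 19 → T
T(19)+J(9): 28≡2 → C
C(2)+N(13): 15 → P
Z(25)+N(13): 38≡12 → M
X(23)+N(13): 36≡10 → K
Z(25)+I(8): 33≡7 → H
R(17)+T(19): 36≡10 → K
Y(24)+J(9): 33≡7 → H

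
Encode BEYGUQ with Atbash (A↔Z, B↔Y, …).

YVBTFJ

B(1) → Y(24)
E(4) → V(21)
Y(24) → B(1)
G(6) → T(19)
U(20) → F(5)
Q(16) → J(9)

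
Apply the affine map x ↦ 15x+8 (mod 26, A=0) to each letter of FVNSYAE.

F(5): 15·5+8=83≡5 → F
V(21): 15·21+8=323≡11 → L
N(13): 15·13+8=203≡21 → V
S(18): 15·18+8=278≡18 → S
Y(24): 15·24+8=368≡4 → E
A(0): 15·0+8=8 → I
E(4): 15·4+8=68≡16 → Q

FLVSEIQ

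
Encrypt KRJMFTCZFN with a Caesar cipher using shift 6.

K(10): 10+6=16 → Q
R(17): 17+6=23 → X
J(9): 9+6=15 → P
M(12): 12+6=18 → S
F(5): 5+6=11 → L
T(19): 19+6=25 → Z
C(2): 2+6=8 → I
Z(25): 25+6=31≡5 → F
F(5): 5+6=11 → L
N(13): 13+6=19 → T

QXPSLZIFLT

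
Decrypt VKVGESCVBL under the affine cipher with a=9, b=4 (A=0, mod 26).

ZSZGAQUZRV

The inverse of 9 mod 26 is 3, since 9·3=27≡1. Apply D(y)=3·(y−4) mod 26:
V(21): 3·(21−4)=51≡25 → Z
K(10): 3·(10−4)=18 → S
V(21): 3·(21−4)=51≡25 → Z
G(6): 3·(6−4)=6 → G
E(4): 3·(4−4)=0 → A
S(18): 3·(18−4)=42≡16 → Q
C(2): 3·(2−4)=-6≡20 → U
V(21): 3·(21−4)=51≡25 → Z
B(1): 3·(1−4)=-9≡17 → R
L(11): 3·(11−4)=21 → V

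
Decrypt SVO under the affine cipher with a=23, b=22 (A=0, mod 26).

The inverse of 23 mod 26 is 17, since 23·17=391≡1. Apply D(y)=17·(y−22) mod 26:
S(18): 17·(18−22)=-68≡10 → K
V(21): 17·(21−22)=-17≡9 → J
O(14): 17·(14−22)=-136≡20 → U

KJU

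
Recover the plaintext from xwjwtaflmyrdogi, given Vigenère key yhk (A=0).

Repeat the key across the ciphertext: yhkyhkyhkyhkyhk
x(23)−y(24): -1≡25 → z
w(22)−h(7): 15 → p
j(9)−k(10): -1≡25 → z
w(22)−y(24): -2≡24 → y
t(19)−h(7): 12 → m
a(0)−k(10): -10≡16 → q
f(5)−y(24): -19≡7 → h
l(11)−h(7): 4 → e
m(12)−k(10): 2 → c
y(24)−y(24): 0 → a
r(17)−h(7): 10 → k
d(3)−k(10): -7≡19 → t
o(14)−y(24): -10≡16 → q
g(6)−h(7): -1≡25 → z
i(8)−k(10): -2≡24 → y

zpzymqhecaktqzy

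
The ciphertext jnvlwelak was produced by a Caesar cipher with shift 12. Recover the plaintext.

xbjzkszoy

j(9): 9−12=-3≡23 → x
n(13): 13−12=1 → b
v(21): 21−12=9 → j
l(11): 11−12=-1≡25 → z
w(22): 22−12=10 → k
e(4): 4−12=-8≡18 → s
l(11): 11−12=-1≡25 → z
a(0): 0−12=-12≡14 → o
k(10): 10−12=-2≡24 → y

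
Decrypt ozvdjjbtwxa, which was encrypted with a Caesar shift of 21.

o(14): 14−21=-7≡19 → t
z(25): 25−21=4 → e
v(21): 21−21=0 → a
d(3): 3−21=-18≡8 → i
j(9): 9−21=-12≡14 → o
j(9): 9−21=-12≡14 → o
b(1): 1−21=-20≡6 → g
t(19): 19−21=-2≡24 → y
w(22): 22−21=1 → b
x(23): 23−21=2 → c
a(0): 0−21=-21≡5 → f

teaioogybcf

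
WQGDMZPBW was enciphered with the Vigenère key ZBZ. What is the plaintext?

Repeat the key across the ciphertext: ZBZZBZZBZ
W(22)−Z(25): -3≡23 → X
Q(16)−B(1): 15 → P
G(6)−Z(25): -19≡7 → H
D(3)−Z(25): -22≡4 → E
M(12)−B(1): 11 → L
Z(25)−Z(25): 0 → A
P(15)−Z(25): -10≡16 → Q
B(1)−B(1): 0 → A
W(22)−Z(25): -3≡23 → X

XPHELAQAX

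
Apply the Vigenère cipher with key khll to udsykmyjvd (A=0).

ekdjutjufk

Repeat the key across the message: khllkhllkh
u(20)+k(10): 30≡4 → e
d(3)+h(7): 10 → k
s(18)+l(11): 29≡3 → d
y(24)+l(11): 35≡9 → j
k(10)+k(10): 20 → u
m(12)+h(7): 19 → t
y(24)+l(11): 35≡9 → j
j(9)+l(11): 20 → u
v(21)+k(10): 31≡5 → f
d(3)+h(7): 10 → k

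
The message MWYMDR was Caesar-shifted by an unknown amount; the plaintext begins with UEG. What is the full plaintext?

UEGULZ

From the crib: M(12)−U(20)=-8≡18, so the shift is 18.
Subtract 18 from each ciphertext letter:
M(12): 12−18=-6≡20 → U
W(22): 22−18=4 → E
Y(24): 24−18=6 → G
M(12): 12−18=-6≡20 → U
D(3): 3−18=-15≡11 → L
R(17): 17−18=-1≡25 → Z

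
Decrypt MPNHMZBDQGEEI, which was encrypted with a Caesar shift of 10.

CFDXCPRTGWUUY

M(12): 12−10=2 → C
P(15): 15−10=5 → F
N(13): 13−10=3 → D
H(7): 7−10=-3≡23 → X
M(12): 12−10=2 → C
Z(25): 25−10=15 → P
B(1): 1−10=-9≡17 → R
D(3): 3−10=-7≡19 → T
Q(16): 16−10=6 → G
G(6): 6−10=-4≡22 → W
E(4): 4−10=-6≡20 → U
E(4): 4−10=-6≡20 → U
I(8): 8−10=-2≡24 → Y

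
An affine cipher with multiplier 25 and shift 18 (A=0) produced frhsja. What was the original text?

nblajs

The inverse of 25 mod 26 is 25, since 25·25=625≡1. Apply D(y)=25·(y−18) mod 26:
f(5): 25·(5−18)=-325≡13 → n
r(17): 25·(17−18)=-25≡1 → b
h(7): 25·(7−18)=-275≡11 → l
s(18): 25·(18−18)=0 → a
j(9): 25·(9−18)=-225≡9 → j
a(0): 25·(0−18)=-450≡18 → s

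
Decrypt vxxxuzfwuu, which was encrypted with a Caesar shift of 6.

v(21): 21−6=15 → p
x(23): 23−6=17 → r
x(23): 23−6=17 → r
x(23): 23−6=17 → r
u(20): 20−6=14 → o
z(25): 25−6=19 → t
f(5): 5−6=-1≡25 → z
w(22): 22−6=16 → q
u(20): 20−6=14 → o
u(20): 20−6=14 → o

prrrotzqoo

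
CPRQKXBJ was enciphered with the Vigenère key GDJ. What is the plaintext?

Repeat the key across the ciphertext: GDJGDJGD
C(2)−G(6): -4≡22 → W
P(15)−D(3): 12 → M
R(17)−J(9): 8 → I
Q(16)−G(6): 10 → K
K(10)−D(3): 7 → H
X(23)−J(9): 14 → O
B(1)−G(6): -5≡21 → V
J(9)−D(3): 6 → G

WMIKHOVG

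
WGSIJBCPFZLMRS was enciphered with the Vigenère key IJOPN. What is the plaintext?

OXETWTTBQMDDDD

Repeat the key across the ciphertext: IJOPNIJOPNIJOP
W(22)−I(8): 14 → O
G(6)−J(9): -3≡23 → X
S(18)−O(14): 4 → E
I(8)−P(15): -7≡19 → T
J(9)−N(13): -4≡22 → W
B(1)−I(8): -7≡19 → T
C(2)−J(9): -7≡19 → T
P(15)−O(14): 1 → B
F(5)−P(15): -10≡16 → Q
Z(25)−N(13): 12 → M
L(11)−I(8): 3 → D
M(12)−J(9): 3 → D
R(17)−O(14): 3 → D
S(18)−P(15): 3 → D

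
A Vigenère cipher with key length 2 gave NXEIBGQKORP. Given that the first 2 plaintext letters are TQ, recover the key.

UH

Subtract each crib letter from the matching ciphertext letter (mod 26):
N(13)−T(19)=-6≡20 → U
X(23)−Q(16)=7 → H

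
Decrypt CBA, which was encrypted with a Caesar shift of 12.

C(2): 2−12=-10≡16 → Q
B(1): 1−12=-11≡15 → P
A(0): 0−12=-12≡14 → O

QPO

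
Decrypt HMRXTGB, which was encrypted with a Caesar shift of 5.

CHMSOBW

H(7): 7−5=2 → C
M(12): 12−5=7 → H
R(17): 17−5=12 → M
X(23): 23−5=18 → S
T(19): 19−5=14 → O
G(6): 6−5=1 → B
B(1): 1−5=-4≡22 → W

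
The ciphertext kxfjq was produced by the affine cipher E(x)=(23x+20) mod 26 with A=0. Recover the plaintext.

mzfvk

The inverse of 23 mod 26 is 17, since 23·17=391≡1. Apply D(y)=17·(y−20) mod 26:
k(10): 17·(10−20)=-170≡12 → m
x(23): 17·(23−20)=51≡25 → z
f(5): 17·(5−20)=-255≡5 → f
j(9): 17·(9−20)=-187≡21 → v
q(16): 17·(16−20)=-68≡10 → k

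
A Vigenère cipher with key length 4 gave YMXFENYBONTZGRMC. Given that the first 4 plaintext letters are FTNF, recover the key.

TTKA

Subtract each crib letter from the matching ciphertext letter (mod 26):
Y(24)−F(5)=19 → T
M(12)−T(19)=-7≡19 → T
X(23)−N(13)=10 → K
F(5)−F(5)=0 → A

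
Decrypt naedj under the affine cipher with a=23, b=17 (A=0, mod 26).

The inverse of 23 mod 26 is 17, since 23·17=391≡1. Apply D(y)=17·(y−17) mod 26:
n(13): 17·(13−17)=-68≡10 → k
a(0): 17·(0−17)=-289≡23 → x
e(4): 17·(4−17)=-221≡13 → n
d(3): 17·(3−17)=-238≡22 → w
j(9): 17·(9−17)=-136≡20 → u

kxnwu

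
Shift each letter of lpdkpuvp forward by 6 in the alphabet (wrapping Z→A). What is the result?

l(11): 11+6=17 → r
p(15): 15+6=21 → v
d(3): 3+6=9 → j
k(10): 10+6=16 → q
p(15): 15+6=21 → v
u(20): 20+6=26≡0 → a
v(21): 21+6=27≡1 → b
p(15): 15+6=21 → v

rvjqvabv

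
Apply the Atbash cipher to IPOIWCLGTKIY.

I(8) → R(17)
P(15) → K(10)
O(14) → L(11)
I(8) → R(17)
W(22) → D(3)
C(2) → X(23)
L(11) → O(14)
G(6) → T(19)
T(19) → G(6)
K(10) → P(15)
I(8) → R(17)
Y(24) → B(1)

RKLRDXOTGPRB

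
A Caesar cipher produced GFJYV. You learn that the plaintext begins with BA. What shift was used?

From the crib: G(6)−B(1)=5, so the shift is 5.

5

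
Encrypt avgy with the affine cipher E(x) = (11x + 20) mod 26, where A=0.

uriy

a(0): 11·0+20=20 → u
v(21): 11·21+20=251≡17 → r
g(6): 11·6+20=86≡8 → i
y(24): 11·24+20=284≡24 → y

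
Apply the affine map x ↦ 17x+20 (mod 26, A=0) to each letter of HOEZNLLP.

JYKDHZZP

H(7): 17·7+20=139≡9 → J
O(14): 17·14+20=258≡24 → Y
E(4): 17·4+20=88≡10 → K
Z(25): 17·25+20=445≡3 → D
N(13): 17·13+20=241≡7 → H
L(11): 17·11+20=207≡25 → Z
L(11): 17·11+20=207≡25 → Z
P(15): 17·15+20=275≡15 → P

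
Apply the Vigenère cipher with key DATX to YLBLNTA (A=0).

BLUIQTT

Repeat the key across the message: DATXDAT
Y(24)+D(3): 27≡1 → B
L(11)+A(0): 11 → L
B(1)+T(19): 20 → U
L(11)+X(23): 34≡8 → I
N(13)+D(3): 16 → Q
T(19)+A(0): 19 → T
A(0)+T(19): 19 → T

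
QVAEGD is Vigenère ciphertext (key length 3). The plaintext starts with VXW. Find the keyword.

Subtract each crib letter from the matching ciphertext letter (mod 26):
Q(16)−V(21)=-5≡21 → V
V(21)−X(23)=-2≡24 → Y
A(0)−W(22)=-22≡4 → E

VYE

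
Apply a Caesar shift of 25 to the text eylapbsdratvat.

dxkzoarcqzsuzs

e(4): 4+25=29≡3 → d
y(24): 24+25=49≡23 → x
l(11): 11+25=36≡10 → k
a(0): 0+25=25 → z
p(15): 15+25=40≡14 → o
b(1): 1+25=26≡0 → a
s(18): 18+25=43≡17 → r
d(3): 3+25=28≡2 → c
r(17): 17+25=42≡16 → q
a(0): 0+25=25 → z
t(19): 19+25=44≡18 → s
v(21): 21+25=46≡20 → u
a(0): 0+25=25 → z
t(19): 19+25=44≡18 → s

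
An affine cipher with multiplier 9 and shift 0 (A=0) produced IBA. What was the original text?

The inverse of 9 mod 26 is 3, since 9·3=27≡1. Apply D(y)=3·(y−0) mod 26:
I(8): 3·(8−0)=24 → Y
B(1): 3·(1−0)=3 → D
A(0): 3·(0−0)=0 → A

YDA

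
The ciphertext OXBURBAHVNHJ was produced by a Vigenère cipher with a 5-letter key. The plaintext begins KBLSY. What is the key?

EWQCT

Subtract each crib letter from the matching ciphertext letter (mod 26):
O(14)−K(10)=4 → E
X(23)−B(1)=22 → W
B(1)−L(11)=-10≡16 → Q
U(20)−S(18)=2 → C
R(17)−Y(24)=-7≡19 → T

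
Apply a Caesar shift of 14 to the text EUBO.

SIPC

E(4): 4+14=18 → S
U(20): 20+14=34≡8 → I
B(1): 1+14=15 → P
O(14): 14+14=28≡2 → C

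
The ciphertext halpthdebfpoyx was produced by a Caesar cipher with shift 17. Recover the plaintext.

h(7): 7−17=-10≡16 → q
a(0): 0−17=-17≡9 → j
l(11): 11−17=-6≡20 → u
p(15): 15−17=-2≡24 → y
t(19): 19−17=2 → c
h(7): 7−17=-10≡16 → q
d(3): 3−17=-14≡12 → m
e(4): 4−17=-13≡13 → n
b(1): 1−17=-16≡10 → k
f(5): 5−17=-12≡14 → o
p(15): 15−17=-2≡24 → y
o(14): 14−17=-3≡23 → x
y(24): 24−17=7 → h
x(23): 23−17=6 → g

qjuycqmnkoyxhg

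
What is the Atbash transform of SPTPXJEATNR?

S(18) → H(7)
P(15) → K(10)
T(19) → G(6)
P(15) → K(10)
X(23) → C(2)
J(9) → Q(16)
E(4) → V(21)
A(0) → Z(25)
T(19) → G(6)
N(13) → M(12)
R(17) → I(8)

HKGKCQVZGMI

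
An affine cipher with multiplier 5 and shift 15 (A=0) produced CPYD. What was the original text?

NAHI

The inverse of 5 mod 26 is 21, since 5·21=105≡1. Apply D(y)=21·(y−15) mod 26:
C(2): 21·(2−15)=-273≡13 → N
P(15): 21·(15−15)=0 → A
Y(24): 21·(24−15)=189≡7 → H
D(3): 21·(3−15)=-252≡8 → I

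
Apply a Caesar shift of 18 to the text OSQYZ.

GKIQR

O(14): 14+18=32≡6 → G
S(18): 18+18=36≡10 → K
Q(16): 16+18=34≡8 → I
Y(24): 24+18=42≡16 → Q
Z(25): 25+18=43≡17 → R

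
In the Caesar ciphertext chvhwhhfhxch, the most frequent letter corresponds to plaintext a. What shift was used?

The most frequent ciphertext letter is h (appears 6 times).
h is position 7; a is position 0.
Shift = 7.

7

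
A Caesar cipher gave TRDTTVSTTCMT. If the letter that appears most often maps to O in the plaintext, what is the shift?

5

The most frequent ciphertext letter is T (appears 6 times).
T is position 19; O is position 14.
Shift = 5.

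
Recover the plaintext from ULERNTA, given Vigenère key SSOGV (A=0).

CTQLSBI

Repeat the key across the ciphertext: SSOGVSS
U(20)−S(18): 2 → C
L(11)−S(18): -7≡19 → T
E(4)−O(14): -10≡16 → Q
R(17)−G(6): 11 → L
N(13)−V(21): -8≡18 → S
T(19)−S(18): 1 → B
A(0)−S(18): -18≡8 → I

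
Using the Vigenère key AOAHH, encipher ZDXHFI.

Repeat the key across the message: AOAHHA
Z(25)+A(0): 25 → Z
D(3)+O(14): 17 → R
X(23)+A(0): 23 → X
H(7)+H(7): 14 → O
F(5)+H(7): 12 → M
I(8)+A(0): 8 → I

ZRXOMI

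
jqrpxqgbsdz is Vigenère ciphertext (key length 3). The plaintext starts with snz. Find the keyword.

Subtract each crib letter from the matching ciphertext letter (mod 26):
j(9)−s(18)=-9≡17 → r
q(16)−n(13)=3 → d
r(17)−z(25)=-8≡18 → s

rds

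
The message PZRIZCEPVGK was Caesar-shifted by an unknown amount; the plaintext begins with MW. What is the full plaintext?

From the crib: P(15)−M(12)=3, so the shift is 3.
Subtract 3 from each ciphertext letter:
P(15): 15−3=12 → M
Z(25): 25−3=22 → W
R(17): 17−3=14 → O
I(8): 8−3=5 → F
Z(25): 25−3=22 → W
C(2): 2−3=-1≡25 → Z
E(4): 4−3=1 → B
P(15): 15−3=12 → M
V(21): 21−3=18 → S
G(6): 6−3=3 → D
K(10): 10−3=7 → H

MWOFWZBMSDH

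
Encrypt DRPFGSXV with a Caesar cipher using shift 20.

D(3): 3+20=23 → X
R(17): 17+20=37≡11 → L
P(15): 15+20=35≡9 → J
F(5): 5+20=25 → Z
G(6): 6+20=26≡0 → A
S(18): 18+20=38≡12 → M
X(23): 23+20=43≡17 → R
V(21): 21+20=41≡15 → P

XLJZAMRP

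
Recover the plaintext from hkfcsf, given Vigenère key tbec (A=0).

ojbaze

Repeat the key across the ciphertext: tbectb
h(7)−t(19): -12≡14 → o
k(10)−b(1): 9 → j
f(5)−e(4): 1 → b
c(2)−c(2): 0 → a
s(18)−t(19): -1≡25 → z
f(5)−b(1): 4 → e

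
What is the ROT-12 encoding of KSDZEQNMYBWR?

K(10): 10+12=22 → W
S(18): 18+12=30≡4 → E
D(3): 3+12=15 → P
Z(25): 25+12=37≡11 → L
E(4): 4+12=16 → Q
Q(16): 16+12=28≡2 → C
N(13): 13+12=25 → Z
M(12): 12+12=24 → Y
Y(24): 24+12=36≡10 → K
B(1): 1+12=13 → N
W(22): 22+12=34≡8 → I
R(17): 17+12=29≡3 → D

WEPLQCZYKNID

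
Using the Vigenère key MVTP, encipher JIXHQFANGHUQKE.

VDQWCATCSCNFWZ

Repeat the key across the message: MVTPMVTPMVTPMV
J(9)+M(12): 21 → V
I(8)+V(21): 29≡3 → D
X(23)+T(19): 42≡16 → Q
H(7)+P(15): 22 → W
Q(16)+M(12): 28≡2 → C
F(5)+V(21): 26≡0 → A
A(0)+T(19): 19 → T
N(13)+P(15): 28≡2 → C
G(6)+M(12): 18 → S
H(7)+V(21): 28≡2 → C
U(20)+T(19): 39≡13 → N
Q(16)+P(15): 31≡5 → F
K(10)+M(12): 22 → W
E(4)+V(21): 25 → Z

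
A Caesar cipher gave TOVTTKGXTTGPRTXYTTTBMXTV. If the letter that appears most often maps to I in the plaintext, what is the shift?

11

The most frequent ciphertext letter is T (appears 10 times).
T is position 19; I is position 8.
Shift = 11.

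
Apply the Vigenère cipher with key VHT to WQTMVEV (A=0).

RXMHCXQ

Repeat the key across the message: VHTVHTV
W(22)+V(21): 43≡17 → R
Q(16)+H(7): 23 → X
T(19)+T(19): 38≡12 → M
M(12)+V(21): 33≡7 → H
V(21)+H(7): 28≡2 → C
E(4)+T(19): 23 → X
V(21)+V(21): 42≡16 → Q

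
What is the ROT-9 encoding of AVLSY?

A(0): 0+9=9 → J
V(21): 21+9=30≡4 → E
L(11): 11+9=20 → U
S(18): 18+9=27≡1 → B
Y(24): 24+9=33≡7 → H

JEUBH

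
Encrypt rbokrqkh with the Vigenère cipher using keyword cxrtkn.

Repeat the key across the message: cxrtkncx
r(17)+c(2): 19 → t
b(1)+x(23): 24 → y
o(14)+r(17): 31≡5 → f
k(10)+t(19): 29≡3 → d
r(17)+k(10): 27≡1 → b
q(16)+n(13): 29≡3 → d
k(10)+c(2): 12 → m
h(7)+x(23): 30≡4 → e

tyfdbdme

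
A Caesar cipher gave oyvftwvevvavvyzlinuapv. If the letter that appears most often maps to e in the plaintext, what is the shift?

The most frequent ciphertext letter is v (appears 7 times).
v is position 21; e is position 4.
Shift = 17.

17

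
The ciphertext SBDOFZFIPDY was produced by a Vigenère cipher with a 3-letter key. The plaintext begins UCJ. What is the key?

YZU

Subtract each crib letter from the matching ciphertext letter (mod 26):
S(18)−U(20)=-2≡24 → Y
B(1)−C(2)=-1≡25 → Z
D(3)−J(9)=-6≡20 → U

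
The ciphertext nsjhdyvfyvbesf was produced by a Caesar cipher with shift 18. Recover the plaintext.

n(13): 13−18=-5≡21 → v
s(18): 18−18=0 → a
j(9): 9−18=-9≡17 → r
h(7): 7−18=-11≡15 → p
d(3): 3−18=-15≡11 → l
y(24): 24−18=6 → g
v(21): 21−18=3 → d
f(5): 5−18=-13≡13 → n
y(24): 24−18=6 → g
v(21): 21−18=3 → d
b(1): 1−18=-17≡9 → j
e(4): 4−18=-14≡12 → m
s(18): 18−18=0 → a
f(5): 5−18=-13≡13 → n

varplgdngdjman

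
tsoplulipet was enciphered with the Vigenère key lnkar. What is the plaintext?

Repeat the key across the ciphertext: lnkarlnkarl
t(19)−l(11): 8 → i
s(18)−n(13): 5 → f
o(14)−k(10): 4 → e
p(15)−a(0): 15 → p
l(11)−r(17): -6≡20 → u
u(20)−l(11): 9 → j
l(11)−n(13): -2≡24 → y
i(8)−k(10): -2≡24 → y
p(15)−a(0): 15 → p
e(4)−r(17): -13≡13 → n
t(19)−l(11): 8 → i

ifepujyypni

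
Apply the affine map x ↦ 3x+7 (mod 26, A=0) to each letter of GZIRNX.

G(6): 3·6+7=25 → Z
Z(25): 3·25+7=82≡4 → E
I(8): 3·8+7=31≡5 → F
R(17): 3·17+7=58≡6 → G
N(13): 3·13+7=46≡20 → U
X(23): 3·23+7=76≡24 → Y

ZEFGUY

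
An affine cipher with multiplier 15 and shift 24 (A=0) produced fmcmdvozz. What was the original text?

xucujfihh

The inverse of 15 mod 26 is 7, since 15·7=105≡1. Apply D(y)=7·(y−24) mod 26:
f(5): 7·(5−24)=-133≡23 → x
m(12): 7·(12−24)=-84≡20 → u
c(2): 7·(2−24)=-154≡2 → c
m(12): 7·(12−24)=-84≡20 → u
d(3): 7·(3−24)=-147≡9 → j
v(21): 7·(21−24)=-21≡5 → f
o(14): 7·(14−24)=-70≡8 → i
z(25): 7·(25−24)=7 → h
z(25): 7·(25−24)=7 → h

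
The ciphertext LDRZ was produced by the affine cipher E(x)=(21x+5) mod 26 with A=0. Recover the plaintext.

EQIW

The inverse of 21 mod 26 is 5, since 21·5=105≡1. Apply D(y)=5·(y−5) mod 26:
L(11): 5·(11−5)=30≡4 → E
D(3): 5·(3−5)=-10≡16 → Q
R(17): 5·(17−5)=60≡8 → I
Z(25): 5·(25−5)=100≡22 → W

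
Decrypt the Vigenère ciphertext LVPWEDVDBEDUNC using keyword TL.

Repeat the key across the ciphertext: TLTLTLTLTLTLTL
L(11)−T(19): -8≡18 → S
V(21)−L(11): 10 → K
P(15)−T(19): -4≡22 → W
W(22)−L(11): 11 → L
E(4)−T(19): -15≡11 → L
D(3)−L(11): -8≡18 → S
V(21)−T(19): 2 → C
D(3)−L(11): -8≡18 → S
B(1)−T(19): -18≡8 → I
E(4)−L(11): -7≡19 → T
D(3)−T(19): -16≡10 → K
U(20)−L(11): 9 → J
N(13)−T(19): -6≡20 → U
C(2)−L(11): -9≡17 → R

SKWLLSCSITKJUR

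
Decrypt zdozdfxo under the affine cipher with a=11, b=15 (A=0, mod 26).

The inverse of 11 mod 26 is 19, since 11·19=209≡1. Apply D(y)=19·(y−15) mod 26:
z(25): 19·(25−15)=190≡8 → i
d(3): 19·(3−15)=-228≡6 → g
o(14): 19·(14−15)=-19≡7 → h
z(25): 19·(25−15)=190≡8 → i
d(3): 19·(3−15)=-228≡6 → g
f(5): 19·(5−15)=-190≡18 → s
x(23): 19·(23−15)=152≡22 → w
o(14): 19·(14−15)=-19≡7 → h

ighigswh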